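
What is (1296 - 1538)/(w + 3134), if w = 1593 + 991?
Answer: -121/2859 ≈ -0.042323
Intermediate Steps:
w = 2584
(1296 - 1538)/(w + 3134) = (1296 - 1538)/(2584 + 3134) = -242/5718 = -242*1/5718 = -121/2859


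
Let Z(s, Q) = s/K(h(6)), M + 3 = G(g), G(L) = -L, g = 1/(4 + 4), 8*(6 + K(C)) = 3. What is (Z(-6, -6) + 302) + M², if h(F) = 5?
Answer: 300319/960 ≈ 312.83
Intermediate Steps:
K(C) = -45/8 (K(C) = -6 + (⅛)*3 = -6 + 3/8 = -45/8)
g = ⅛ (g = 1/8 = ⅛ ≈ 0.12500)
M = -25/8 (M = -3 - 1*⅛ = -3 - ⅛ = -25/8 ≈ -3.1250)
Z(s, Q) = -8*s/45 (Z(s, Q) = s/(-45/8) = s*(-8/45) = -8*s/45)
(Z(-6, -6) + 302) + M² = (-8/45*(-6) + 302) + (-25/8)² = (16/15 + 302) + 625/64 = 4546/15 + 625/64 = 300319/960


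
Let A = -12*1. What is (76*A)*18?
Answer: -16416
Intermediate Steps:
A = -12
(76*A)*18 = (76*(-12))*18 = -912*18 = -16416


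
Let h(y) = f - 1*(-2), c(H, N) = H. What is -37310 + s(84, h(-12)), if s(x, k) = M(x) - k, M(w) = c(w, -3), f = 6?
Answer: -37234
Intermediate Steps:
M(w) = w
h(y) = 8 (h(y) = 6 - 1*(-2) = 6 + 2 = 8)
s(x, k) = x - k
-37310 + s(84, h(-12)) = -37310 + (84 - 1*8) = -37310 + (84 - 8) = -37310 + 76 = -37234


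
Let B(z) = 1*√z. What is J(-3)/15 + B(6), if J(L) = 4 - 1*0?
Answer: 4/15 + √6 ≈ 2.7162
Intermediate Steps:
J(L) = 4 (J(L) = 4 + 0 = 4)
B(z) = √z
J(-3)/15 + B(6) = 4/15 + √6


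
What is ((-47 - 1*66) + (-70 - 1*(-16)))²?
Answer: 27889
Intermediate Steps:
((-47 - 1*66) + (-70 - 1*(-16)))² = ((-47 - 66) + (-70 + 16))² = (-113 - 54)² = (-167)² = 27889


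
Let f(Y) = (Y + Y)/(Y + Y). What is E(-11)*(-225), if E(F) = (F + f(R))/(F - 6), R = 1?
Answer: -2250/17 ≈ -132.35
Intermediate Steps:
f(Y) = 1 (f(Y) = (2*Y)/((2*Y)) = (2*Y)*(1/(2*Y)) = 1)
E(F) = (1 + F)/(-6 + F) (E(F) = (F + 1)/(F - 6) = (1 + F)/(-6 + F))
E(-11)*(-225) = ((1 - 11)/(-6 - 11))*(-225) = (-10/(-17))*(-225) = -1/17*(-10)*(-225) = (10/17)*(-225) = -2250/17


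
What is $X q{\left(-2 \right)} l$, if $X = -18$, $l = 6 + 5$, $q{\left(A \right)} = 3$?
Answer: $-594$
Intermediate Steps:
$l = 11$
$X q{\left(-2 \right)} l = \left(-18\right) 3 \cdot 11 = \left(-54\right) 11 = -594$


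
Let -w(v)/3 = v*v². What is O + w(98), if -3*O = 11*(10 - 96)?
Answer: -8469782/3 ≈ -2.8233e+6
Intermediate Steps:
w(v) = -3*v³ (w(v) = -3*v*v² = -3*v³)
O = 946/3 (O = -11*(10 - 96)/3 = -11*(-86)/3 = -⅓*(-946) = 946/3 ≈ 315.33)
O + w(98) = 946/3 - 3*98³ = 946/3 - 3*941192 = 946/3 - 2823576 = -8469782/3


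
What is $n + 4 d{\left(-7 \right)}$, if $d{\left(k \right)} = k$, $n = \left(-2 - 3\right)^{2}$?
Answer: $-3$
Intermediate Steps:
$n = 25$ ($n = \left(-5\right)^{2} = 25$)
$n + 4 d{\left(-7 \right)} = 25 + 4 \left(-7\right) = 25 - 28 = -3$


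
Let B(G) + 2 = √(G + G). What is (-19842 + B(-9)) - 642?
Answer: -20486 + 3*I*√2 ≈ -20486.0 + 4.2426*I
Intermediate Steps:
B(G) = -2 + √2*√G (B(G) = -2 + √(G + G) = -2 + √(2*G) = -2 + √2*√G)
(-19842 + B(-9)) - 642 = (-19842 + (-2 + √2*√(-9))) - 642 = (-19842 + (-2 + √2*(3*I))) - 642 = (-19842 + (-2 + 3*I*√2)) - 642 = (-19844 + 3*I*√2) - 642 = -20486 + 3*I*√2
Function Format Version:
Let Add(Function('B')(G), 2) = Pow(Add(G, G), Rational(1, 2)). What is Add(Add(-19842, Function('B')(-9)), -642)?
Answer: Add(-20486, Mul(3, I, Pow(2, Rational(1, 2)))) ≈ Add(-20486., Mul(4.2426, I))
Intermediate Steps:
Function('B')(G) = Add(-2, Mul(Pow(2, Rational(1, 2)), Pow(G, Rational(1, 2)))) (Function('B')(G) = Add(-2, Pow(Add(G, G), Rational(1, 2))) = Add(-2, Pow(Mul(2, G), Rational(1, 2))) = Add(-2, Mul(Pow(2, Rational(1, 2)), Pow(G, Rational(1, 2)))))
Add(Add(-19842, Function('B')(-9)), -642) = Add(Add(-19842, Add(-2, Mul(Pow(2, Rational(1, 2)), Pow(-9, Rational(1, 2))))), -642) = Add(Add(-19842, Add(-2, Mul(Pow(2, Rational(1, 2)), Mul(3, I)))), -642) = Add(Add(-19842, Add(-2, Mul(3, I, Pow(2, Rational(1, 2))))), -642) = Add(Add(-19844, Mul(3, I, Pow(2, Rational(1, 2)))), -642) = Add(-20486, Mul(3, I, Pow(2, Rational(1, 2))))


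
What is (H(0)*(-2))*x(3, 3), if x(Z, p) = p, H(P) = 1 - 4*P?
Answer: -6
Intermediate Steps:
(H(0)*(-2))*x(3, 3) = ((1 - 4*0)*(-2))*3 = ((1 + 0)*(-2))*3 = (1*(-2))*3 = -2*3 = -6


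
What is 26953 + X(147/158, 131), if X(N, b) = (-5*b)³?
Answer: -280984422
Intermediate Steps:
X(N, b) = -125*b³
26953 + X(147/158, 131) = 26953 - 125*131³ = 26953 - 125*2248091 = 26953 - 281011375 = -280984422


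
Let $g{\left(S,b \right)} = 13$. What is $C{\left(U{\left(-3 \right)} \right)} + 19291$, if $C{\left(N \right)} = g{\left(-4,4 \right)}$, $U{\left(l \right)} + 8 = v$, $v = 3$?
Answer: $19304$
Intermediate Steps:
$U{\left(l \right)} = -5$ ($U{\left(l \right)} = -8 + 3 = -5$)
$C{\left(N \right)} = 13$
$C{\left(U{\left(-3 \right)} \right)} + 19291 = 13 + 19291 = 19304$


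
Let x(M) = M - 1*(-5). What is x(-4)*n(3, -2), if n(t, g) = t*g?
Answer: -6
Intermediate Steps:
x(M) = 5 + M (x(M) = M + 5 = 5 + M)
n(t, g) = g*t
x(-4)*n(3, -2) = (5 - 4)*(-2*3) = 1*(-6) = -6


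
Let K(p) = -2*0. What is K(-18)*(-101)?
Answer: 0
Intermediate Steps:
K(p) = 0
K(-18)*(-101) = 0*(-101) = 0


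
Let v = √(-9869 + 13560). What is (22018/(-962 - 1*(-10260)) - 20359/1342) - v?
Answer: -79874913/6238958 - √3691 ≈ -73.556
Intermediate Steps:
v = √3691 ≈ 60.754
(22018/(-962 - 1*(-10260)) - 20359/1342) - v = (22018/(-962 - 1*(-10260)) - 20359/1342) - √3691 = (22018/(-962 + 10260) - 20359*1/1342) - √3691 = (22018/9298 - 20359/1342) - √3691 = (22018*(1/9298) - 20359/1342) - √3691 = (11009/4649 - 20359/1342) - √3691 = -79874913/6238958 - √3691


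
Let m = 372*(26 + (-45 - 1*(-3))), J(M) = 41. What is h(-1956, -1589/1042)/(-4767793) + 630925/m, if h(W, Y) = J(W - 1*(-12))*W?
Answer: -3007642471933/28377903936 ≈ -105.99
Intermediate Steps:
m = -5952 (m = 372*(26 + (-45 + 3)) = 372*(26 - 42) = 372*(-16) = -5952)
h(W, Y) = 41*W
h(-1956, -1589/1042)/(-4767793) + 630925/m = (41*(-1956))/(-4767793) + 630925/(-5952) = -80196*(-1/4767793) + 630925*(-1/5952) = 80196/4767793 - 630925/5952 = -3007642471933/28377903936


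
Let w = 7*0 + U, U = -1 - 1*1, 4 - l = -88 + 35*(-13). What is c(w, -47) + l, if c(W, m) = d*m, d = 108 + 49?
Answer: -6832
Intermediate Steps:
l = 547 (l = 4 - (-88 + 35*(-13)) = 4 - (-88 - 455) = 4 - 1*(-543) = 4 + 543 = 547)
U = -2 (U = -1 - 1 = -2)
w = -2 (w = 7*0 - 2 = 0 - 2 = -2)
d = 157
c(W, m) = 157*m
c(w, -47) + l = 157*(-47) + 547 = -7379 + 547 = -6832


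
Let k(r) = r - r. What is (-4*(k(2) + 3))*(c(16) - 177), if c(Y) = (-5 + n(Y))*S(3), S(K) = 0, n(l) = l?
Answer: 2124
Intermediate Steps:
c(Y) = 0 (c(Y) = (-5 + Y)*0 = 0)
k(r) = 0
(-4*(k(2) + 3))*(c(16) - 177) = (-4*(0 + 3))*(0 - 177) = -4*3*(-177) = -12*(-177) = 2124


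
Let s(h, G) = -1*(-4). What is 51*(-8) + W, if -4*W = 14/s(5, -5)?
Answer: -3271/8 ≈ -408.88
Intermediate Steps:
s(h, G) = 4
W = -7/8 (W = -7/(2*4) = -¼*7/2 = -7/8 ≈ -0.87500)
51*(-8) + W = 51*(-8) - 7/8 = -408 - 7/8 = -3271/8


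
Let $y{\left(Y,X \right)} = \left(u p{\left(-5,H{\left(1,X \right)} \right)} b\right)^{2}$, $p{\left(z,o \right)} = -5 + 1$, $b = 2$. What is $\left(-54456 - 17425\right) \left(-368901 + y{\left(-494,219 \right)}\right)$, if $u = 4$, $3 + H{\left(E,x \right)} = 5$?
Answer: $26443366637$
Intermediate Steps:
$H{\left(E,x \right)} = 2$ ($H{\left(E,x \right)} = -3 + 5 = 2$)
$p{\left(z,o \right)} = -4$
$y{\left(Y,X \right)} = 1024$ ($y{\left(Y,X \right)} = \left(4 \left(-4\right) 2\right)^{2} = \left(\left(-16\right) 2\right)^{2} = \left(-32\right)^{2} = 1024$)
$\left(-54456 - 17425\right) \left(-368901 + y{\left(-494,219 \right)}\right) = \left(-54456 - 17425\right) \left(-368901 + 1024\right) = \left(-71881\right) \left(-367877\right) = 26443366637$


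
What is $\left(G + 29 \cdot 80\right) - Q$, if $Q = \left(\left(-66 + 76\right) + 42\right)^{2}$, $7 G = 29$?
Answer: $- \frac{2659}{7} \approx -379.86$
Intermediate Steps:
$G = \frac{29}{7}$ ($G = \frac{1}{7} \cdot 29 = \frac{29}{7} \approx 4.1429$)
$Q = 2704$ ($Q = \left(10 + 42\right)^{2} = 52^{2} = 2704$)
$\left(G + 29 \cdot 80\right) - Q = \left(\frac{29}{7} + 29 \cdot 80\right) - 2704 = \left(\frac{29}{7} + 2320\right) - 2704 = \frac{16269}{7} - 2704 = - \frac{2659}{7}$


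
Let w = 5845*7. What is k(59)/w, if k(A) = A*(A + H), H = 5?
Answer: 3776/40915 ≈ 0.092289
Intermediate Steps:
w = 40915
k(A) = A*(5 + A) (k(A) = A*(A + 5) = A*(5 + A))
k(59)/w = (59*(5 + 59))/40915 = (59*64)*(1/40915) = 3776*(1/40915) = 3776/40915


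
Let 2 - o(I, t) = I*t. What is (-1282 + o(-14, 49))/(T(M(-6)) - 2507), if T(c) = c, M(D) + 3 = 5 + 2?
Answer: 594/2503 ≈ 0.23732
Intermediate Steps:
M(D) = 4 (M(D) = -3 + (5 + 2) = -3 + 7 = 4)
o(I, t) = 2 - I*t
(-1282 + o(-14, 49))/(T(M(-6)) - 2507) = (-1282 + (2 - 1*(-14)*49))/(4 - 2507) = (-1282 + (2 + 686))/(-2503) = (-1282 + 688)*(-1/2503) = -594*(-1/2503) = 594/2503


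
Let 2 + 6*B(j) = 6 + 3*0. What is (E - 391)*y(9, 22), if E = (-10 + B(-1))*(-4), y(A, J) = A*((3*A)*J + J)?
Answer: -1960728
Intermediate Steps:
B(j) = ⅔ (B(j) = -⅓ + (6 + 3*0)/6 = -⅓ + (6 + 0)/6 = -⅓ + (⅙)*6 = -⅓ + 1 = ⅔)
y(A, J) = A*(J + 3*A*J) (y(A, J) = A*(3*A*J + J) = A*(J + 3*A*J))
E = 112/3 (E = (-10 + ⅔)*(-4) = -28/3*(-4) = 112/3 ≈ 37.333)
(E - 391)*y(9, 22) = (112/3 - 391)*(9*22*(1 + 3*9)) = -3183*22*(1 + 27) = -3183*22*28 = -1061/3*5544 = -1960728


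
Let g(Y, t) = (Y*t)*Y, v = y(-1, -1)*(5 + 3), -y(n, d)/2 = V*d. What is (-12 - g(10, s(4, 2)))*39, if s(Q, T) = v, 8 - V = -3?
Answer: -686868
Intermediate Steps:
V = 11 (V = 8 - 1*(-3) = 8 + 3 = 11)
y(n, d) = -22*d
v = 176 (v = (-22*(-1))*(5 + 3) = 22*8 = 176)
s(Q, T) = 176
g(Y, t) = t*Y²
(-12 - g(10, s(4, 2)))*39 = (-12 - 176*10²)*39 = (-12 - 176*100)*39 = (-12 - 1*17600)*39 = (-12 - 17600)*39 = -17612*39 = -686868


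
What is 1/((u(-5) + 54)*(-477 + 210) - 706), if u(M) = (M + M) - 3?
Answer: -1/11653 ≈ -8.5815e-5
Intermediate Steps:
u(M) = -3 + 2*M (u(M) = 2*M - 3 = -3 + 2*M)
1/((u(-5) + 54)*(-477 + 210) - 706) = 1/(((-3 + 2*(-5)) + 54)*(-477 + 210) - 706) = 1/(((-3 - 10) + 54)*(-267) - 706) = 1/((-13 + 54)*(-267) - 706) = 1/(41*(-267) - 706) = 1/(-10947 - 706) = 1/(-11653) = -1/11653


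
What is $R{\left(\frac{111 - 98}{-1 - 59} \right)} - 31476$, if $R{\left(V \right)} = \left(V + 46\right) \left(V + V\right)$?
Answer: $- \frac{56692511}{1800} \approx -31496.0$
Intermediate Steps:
$R{\left(V \right)} = 2 V \left(46 + V\right)$ ($R{\left(V \right)} = \left(46 + V\right) 2 V = 2 V \left(46 + V\right)$)
$R{\left(\frac{111 - 98}{-1 - 59} \right)} - 31476 = 2 \frac{111 - 98}{-1 - 59} \left(46 + \frac{111 - 98}{-1 - 59}\right) - 31476 = 2 \frac{13}{-60} \left(46 + \frac{13}{-60}\right) - 31476 = 2 \cdot 13 \left(- \frac{1}{60}\right) \left(46 + 13 \left(- \frac{1}{60}\right)\right) - 31476 = 2 \left(- \frac{13}{60}\right) \left(46 - \frac{13}{60}\right) - 31476 = 2 \left(- \frac{13}{60}\right) \frac{2747}{60} - 31476 = - \frac{35711}{1800} - 31476 = - \frac{56692511}{1800}$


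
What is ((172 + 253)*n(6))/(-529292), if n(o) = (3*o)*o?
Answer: -11475/132323 ≈ -0.086720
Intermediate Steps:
n(o) = 3*o²
((172 + 253)*n(6))/(-529292) = ((172 + 253)*(3*6²))/(-529292) = (425*(3*36))*(-1/529292) = (425*108)*(-1/529292) = 45900*(-1/529292) = -11475/132323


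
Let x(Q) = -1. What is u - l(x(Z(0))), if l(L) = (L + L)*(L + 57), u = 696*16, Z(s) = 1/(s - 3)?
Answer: 11248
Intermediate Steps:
Z(s) = 1/(-3 + s)
u = 11136
l(L) = 2*L*(57 + L) (l(L) = (2*L)*(57 + L) = 2*L*(57 + L))
u - l(x(Z(0))) = 11136 - 2*(-1)*(57 - 1) = 11136 - 2*(-1)*56 = 11136 - 1*(-112) = 11136 + 112 = 11248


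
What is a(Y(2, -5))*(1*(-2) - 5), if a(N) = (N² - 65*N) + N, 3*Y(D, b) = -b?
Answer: 6545/9 ≈ 727.22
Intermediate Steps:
Y(D, b) = -b/3 (Y(D, b) = (-b)/3 = -b/3)
a(N) = N² - 64*N
a(Y(2, -5))*(1*(-2) - 5) = ((-⅓*(-5))*(-64 - ⅓*(-5)))*(1*(-2) - 5) = (5*(-64 + 5/3)/3)*(-2 - 5) = ((5/3)*(-187/3))*(-7) = -935/9*(-7) = 6545/9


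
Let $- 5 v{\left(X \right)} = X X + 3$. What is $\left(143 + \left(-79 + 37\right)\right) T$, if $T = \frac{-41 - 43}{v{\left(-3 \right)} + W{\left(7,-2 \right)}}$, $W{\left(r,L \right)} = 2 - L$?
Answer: $- \frac{10605}{2} \approx -5302.5$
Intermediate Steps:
$v{\left(X \right)} = - \frac{3}{5} - \frac{X^{2}}{5}$ ($v{\left(X \right)} = - \frac{X X + 3}{5} = - \frac{X^{2} + 3}{5} = - \frac{3 + X^{2}}{5} = - \frac{3}{5} - \frac{X^{2}}{5}$)
$T = - \frac{105}{2}$ ($T = \frac{-41 - 43}{\left(- \frac{3}{5} - \frac{\left(-3\right)^{2}}{5}\right) + \left(2 - -2\right)} = - \frac{84}{\left(- \frac{3}{5} - \frac{9}{5}\right) + \left(2 + 2\right)} = - \frac{84}{\left(- \frac{3}{5} - \frac{9}{5}\right) + 4} = - \frac{84}{- \frac{12}{5} + 4} = - \frac{84}{\frac{8}{5}} = \left(-84\right) \frac{5}{8} = - \frac{105}{2} \approx -52.5$)
$\left(143 + \left(-79 + 37\right)\right) T = \left(143 + \left(-79 + 37\right)\right) \left(- \frac{105}{2}\right) = \left(143 - 42\right) \left(- \frac{105}{2}\right) = 101 \left(- \frac{105}{2}\right) = - \frac{10605}{2}$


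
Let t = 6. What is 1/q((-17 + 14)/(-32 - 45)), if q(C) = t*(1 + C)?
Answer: 77/480 ≈ 0.16042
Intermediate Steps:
q(C) = 6 + 6*C (q(C) = 6*(1 + C) = 6 + 6*C)
1/q((-17 + 14)/(-32 - 45)) = 1/(6 + 6*((-17 + 14)/(-32 - 45))) = 1/(6 + 6*(-3/(-77))) = 1/(6 + 6*(-3*(-1/77))) = 1/(6 + 6*(3/77)) = 1/(6 + 18/77) = 1/(480/77) = 77/480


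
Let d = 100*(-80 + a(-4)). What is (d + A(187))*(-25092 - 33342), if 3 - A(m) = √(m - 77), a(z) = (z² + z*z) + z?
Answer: 303681498 + 58434*√110 ≈ 3.0429e+8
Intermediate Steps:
a(z) = z + 2*z² (a(z) = (z² + z²) + z = 2*z² + z = z + 2*z²)
d = -5200 (d = 100*(-80 - 4*(1 + 2*(-4))) = 100*(-80 - 4*(1 - 8)) = 100*(-80 - 4*(-7)) = 100*(-80 + 28) = 100*(-52) = -5200)
A(m) = 3 - √(-77 + m) (A(m) = 3 - √(m - 77) = 3 - √(-77 + m))
(d + A(187))*(-25092 - 33342) = (-5200 + (3 - √(-77 + 187)))*(-25092 - 33342) = (-5200 + (3 - √110))*(-58434) = (-5197 - √110)*(-58434) = 303681498 + 58434*√110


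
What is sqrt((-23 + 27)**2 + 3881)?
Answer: 3*sqrt(433) ≈ 62.426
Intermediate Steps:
sqrt((-23 + 27)**2 + 3881) = sqrt(4**2 + 3881) = sqrt(16 + 3881) = sqrt(3897) = 3*sqrt(433)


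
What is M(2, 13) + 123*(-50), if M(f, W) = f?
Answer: -6148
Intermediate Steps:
M(2, 13) + 123*(-50) = 2 + 123*(-50) = 2 - 6150 = -6148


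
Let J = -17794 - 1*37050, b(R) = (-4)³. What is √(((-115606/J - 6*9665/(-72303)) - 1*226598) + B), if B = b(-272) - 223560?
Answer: 3*I*√21849916159893410383718/660897622 ≈ 670.98*I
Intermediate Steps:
b(R) = -64
J = -54844 (J = -17794 - 37050 = -54844)
B = -223624 (B = -64 - 223560 = -223624)
√(((-115606/J - 6*9665/(-72303)) - 1*226598) + B) = √(((-115606/(-54844) - 6*9665/(-72303)) - 1*226598) - 223624) = √(((-115606*(-1/54844) - 57990*(-1/72303)) - 226598) - 223624) = √(((57803/27422 + 19330/24101) - 226598) - 223624) = √((1923177363/660897622 - 226598) - 223624) = √(-149756156172593/660897622 - 223624) = √(-297548725994721/660897622) = 3*I*√21849916159893410383718/660897622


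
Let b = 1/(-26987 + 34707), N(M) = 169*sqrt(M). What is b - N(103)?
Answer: 1/7720 - 169*sqrt(103) ≈ -1715.2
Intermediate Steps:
b = 1/7720 ≈ 0.00012953
b - N(103) = 1/7720 - 169*sqrt(103)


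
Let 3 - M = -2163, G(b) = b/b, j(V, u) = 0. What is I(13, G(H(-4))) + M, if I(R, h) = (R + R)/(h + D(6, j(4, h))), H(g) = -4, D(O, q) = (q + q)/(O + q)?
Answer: 2192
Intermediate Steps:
D(O, q) = 2*q/(O + q) (D(O, q) = (2*q)/(O + q) = 2*q/(O + q))
G(b) = 1
I(R, h) = 2*R/h (I(R, h) = (R + R)/(h + 2*0/(6 + 0)) = (2*R)/(h + 2*0/6) = (2*R)/(h + 2*0*(1/6)) = (2*R)/(h + 0) = (2*R)/h = 2*R/h)
M = 2166 (M = 3 - 1*(-2163) = 3 + 2163 = 2166)
I(13, G(H(-4))) + M = 2*13/1 + 2166 = 2*13*1 + 2166 = 26 + 2166 = 2192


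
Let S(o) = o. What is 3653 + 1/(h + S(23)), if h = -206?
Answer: 668498/183 ≈ 3653.0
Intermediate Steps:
3653 + 1/(h + S(23)) = 3653 + 1/(-206 + 23) = 3653 + 1/(-183) = 3653 - 1/183 = 668498/183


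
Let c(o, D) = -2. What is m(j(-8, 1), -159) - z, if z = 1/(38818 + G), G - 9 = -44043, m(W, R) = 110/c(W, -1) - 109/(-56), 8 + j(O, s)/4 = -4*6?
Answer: -1937085/36512 ≈ -53.053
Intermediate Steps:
j(O, s) = -128 (j(O, s) = -32 + 4*(-4*6) = -32 + 4*(-24) = -32 - 96 = -128)
m(W, R) = -2971/56 (m(W, R) = 110/(-2) - 109/(-56) = 110*(-½) - 109*(-1/56) = -55 + 109/56 = -2971/56)
G = -44034 (G = 9 - 44043 = -44034)
z = -1/5216 (z = 1/(38818 - 44034) = 1/(-5216) = -1/5216 ≈ -0.00019172)
m(j(-8, 1), -159) - z = -2971/56 - 1*(-1/5216) = -2971/56 + 1/5216 = -1937085/36512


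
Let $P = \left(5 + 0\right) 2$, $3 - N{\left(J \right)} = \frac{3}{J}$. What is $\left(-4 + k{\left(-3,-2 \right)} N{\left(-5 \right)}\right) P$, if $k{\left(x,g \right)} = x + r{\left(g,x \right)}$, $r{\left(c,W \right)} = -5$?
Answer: $-328$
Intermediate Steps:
$N{\left(J \right)} = 3 - \frac{3}{J}$
$k{\left(x,g \right)} = -5 + x$ ($k{\left(x,g \right)} = x - 5 = -5 + x$)
$P = 10$ ($P = 5 \cdot 2 = 10$)
$\left(-4 + k{\left(-3,-2 \right)} N{\left(-5 \right)}\right) P = \left(-4 + \left(-5 - 3\right) \left(3 - \frac{3}{-5}\right)\right) 10 = \left(-4 - 8 \left(3 - - \frac{3}{5}\right)\right) 10 = \left(-4 - 8 \left(3 + \frac{3}{5}\right)\right) 10 = \left(-4 - \frac{144}{5}\right) 10 = \left(- \frac{164}{5}\right) 10 = -328$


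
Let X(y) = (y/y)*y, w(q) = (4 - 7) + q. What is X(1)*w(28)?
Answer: 25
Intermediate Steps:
w(q) = -3 + q
X(y) = y (X(y) = 1*y = y)
X(1)*w(28) = 1*(-3 + 28) = 1*25 = 25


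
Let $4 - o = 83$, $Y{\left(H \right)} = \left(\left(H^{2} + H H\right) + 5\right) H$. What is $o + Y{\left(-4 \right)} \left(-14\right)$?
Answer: $1993$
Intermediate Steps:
$Y{\left(H \right)} = H \left(5 + 2 H^{2}\right)$ ($Y{\left(H \right)} = \left(\left(H^{2} + H^{2}\right) + 5\right) H = \left(2 H^{2} + 5\right) H = \left(5 + 2 H^{2}\right) H = H \left(5 + 2 H^{2}\right)$)
$o = -79$ ($o = 4 - 83 = -79$)
$o + Y{\left(-4 \right)} \left(-14\right) = -79 + - 4 \left(5 + 2 \left(-4\right)^{2}\right) \left(-14\right) = -79 + - 4 \left(5 + 2 \cdot 16\right) \left(-14\right) = -79 + - 4 \left(5 + 32\right) \left(-14\right) = -79 + \left(-4\right) 37 \left(-14\right) = -79 - -2072 = -79 + 2072 = 1993$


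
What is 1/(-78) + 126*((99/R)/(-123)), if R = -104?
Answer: 6155/6396 ≈ 0.96232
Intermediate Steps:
1/(-78) + 126*((99/R)/(-123)) = 1/(-78) + 126*((99/(-104))/(-123)) = -1/78 + 126*((99*(-1/104))*(-1/123)) = -1/78 + 126*(-99/104*(-1/123)) = -1/78 + 126*(33/4264) = -1/78 + 2079/2132 = 6155/6396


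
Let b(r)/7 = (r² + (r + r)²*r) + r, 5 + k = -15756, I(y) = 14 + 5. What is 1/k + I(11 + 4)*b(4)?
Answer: 578554787/15761 ≈ 36708.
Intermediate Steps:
I(y) = 19
k = -15761 (k = -5 - 15756 = -15761)
b(r) = 7*r + 7*r² + 28*r³ (b(r) = 7*((r² + (r + r)²*r) + r) = 7*((r² + (2*r)²*r) + r) = 7*((r² + (4*r²)*r) + r) = 7*((r² + 4*r³) + r) = 7*(r + r² + 4*r³) = 7*r + 7*r² + 28*r³)
1/k + I(11 + 4)*b(4) = 1/(-15761) + 19*(7*4*(1 + 4 + 4*4²)) = -1/15761 + 19*(7*4*(1 + 4 + 4*16)) = -1/15761 + 19*(7*4*(1 + 4 + 64)) = -1/15761 + 19*(7*4*69) = -1/15761 + 19*1932 = -1/15761 + 36708 = 578554787/15761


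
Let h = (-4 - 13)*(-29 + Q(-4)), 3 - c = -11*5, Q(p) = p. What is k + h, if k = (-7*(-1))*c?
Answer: 967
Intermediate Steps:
c = 58 (c = 3 - (-11)*5 = 3 - 1*(-55) = 3 + 55 = 58)
h = 561 (h = (-4 - 13)*(-29 - 4) = -17*(-33) = 561)
k = 406 (k = -7*(-1)*58 = 7*58 = 406)
k + h = 406 + 561 = 967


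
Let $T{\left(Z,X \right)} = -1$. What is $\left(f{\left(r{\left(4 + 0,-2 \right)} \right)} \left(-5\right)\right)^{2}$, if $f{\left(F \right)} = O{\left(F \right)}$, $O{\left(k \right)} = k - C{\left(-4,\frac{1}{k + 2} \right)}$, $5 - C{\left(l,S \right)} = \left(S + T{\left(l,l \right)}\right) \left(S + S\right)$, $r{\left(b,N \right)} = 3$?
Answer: $\frac{3364}{25} \approx 134.56$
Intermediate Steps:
$C{\left(l,S \right)} = 5 - 2 S \left(-1 + S\right)$ ($C{\left(l,S \right)} = 5 - \left(S - 1\right) \left(S + S\right) = 5 - \left(-1 + S\right) 2 S = 5 - 2 S \left(-1 + S\right)$)
$O{\left(k \right)} = -5 + k - \frac{2}{2 + k} + \frac{2}{\left(2 + k\right)^{2}}$ ($O{\left(k \right)} = k - \left(5 - 2 \left(\frac{1}{k + 2}\right)^{2} + \frac{2}{k + 2}\right) = k - \left(5 - 2 \left(\frac{1}{2 + k}\right)^{2} + \frac{2}{2 + k}\right) = k - \left(5 - \frac{2}{\left(2 + k\right)^{2}} + \frac{2}{2 + k}\right) = -5 + k - \frac{2}{2 + k} + \frac{2}{\left(2 + k\right)^{2}}$)
$f{\left(F \right)} = \frac{-22 + F^{3} - F^{2} - 18 F}{4 + F^{2} + 4 F}$
$\left(f{\left(r{\left(4 + 0,-2 \right)} \right)} \left(-5\right)\right)^{2} = \left(\frac{-22 + 3^{3} - 3^{2} - 54}{4 + 3^{2} + 4 \cdot 3} \left(-5\right)\right)^{2} = \left(\frac{-22 + 27 - 9 - 54}{4 + 9 + 12} \left(-5\right)\right)^{2} = \left(\frac{-22 + 27 - 9 - 54}{25} \left(-5\right)\right)^{2} = \left(\frac{1}{25} \left(-58\right) \left(-5\right)\right)^{2} = \left(\left(- \frac{58}{25}\right) \left(-5\right)\right)^{2} = \left(\frac{58}{5}\right)^{2} = \frac{3364}{25}$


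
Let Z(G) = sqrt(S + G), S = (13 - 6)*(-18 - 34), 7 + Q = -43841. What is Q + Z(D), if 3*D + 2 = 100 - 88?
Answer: -43848 + I*sqrt(3246)/3 ≈ -43848.0 + 18.991*I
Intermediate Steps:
D = 10/3 (D = -2/3 + (100 - 88)/3 = -2/3 + (1/3)*12 = -2/3 + 4 = 10/3 ≈ 3.3333)
Q = -43848 (Q = -7 - 43841 = -43848)
S = -364 (S = 7*(-52) = -364)
Z(G) = sqrt(-364 + G)
Q + Z(D) = -43848 + sqrt(-364 + 10/3) = -43848 + sqrt(-1082/3) = -43848 + I*sqrt(3246)/3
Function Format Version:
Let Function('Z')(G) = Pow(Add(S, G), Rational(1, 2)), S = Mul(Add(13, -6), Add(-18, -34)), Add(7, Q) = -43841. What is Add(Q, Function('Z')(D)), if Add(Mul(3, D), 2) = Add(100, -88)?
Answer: Add(-43848, Mul(Rational(1, 3), I, Pow(3246, Rational(1, 2)))) ≈ Add(-43848., Mul(18.991, I))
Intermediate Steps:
D = Rational(10, 3) (D = Add(Rational(-2, 3), Mul(Rational(1, 3), Add(100, -88))) = Add(Rational(-2, 3), Mul(Rational(1, 3), 12)) = Add(Rational(-2, 3), 4) = Rational(10, 3) ≈ 3.3333)
Q = -43848 (Q = Add(-7, -43841) = -43848)
S = -364 (S = Mul(7, -52) = -364)
Function('Z')(G) = Pow(Add(-364, G), Rational(1, 2))
Add(Q, Function('Z')(D)) = Add(-43848, Pow(Add(-364, Rational(10, 3)), Rational(1, 2))) = Add(-43848, Pow(Rational(-1082, 3), Rational(1, 2))) = Add(-43848, Mul(Rational(1, 3), I, Pow(3246, Rational(1, 2))))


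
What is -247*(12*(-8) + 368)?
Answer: -67184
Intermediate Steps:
-247*(12*(-8) + 368) = -247*(-96 + 368) = -247*272 = -67184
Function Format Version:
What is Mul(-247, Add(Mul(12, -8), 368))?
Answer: -67184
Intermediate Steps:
Mul(-247, Add(Mul(12, -8), 368)) = Mul(-247, Add(-96, 368)) = Mul(-247, 272) = -67184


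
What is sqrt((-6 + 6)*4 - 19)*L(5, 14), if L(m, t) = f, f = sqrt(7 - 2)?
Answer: I*sqrt(95) ≈ 9.7468*I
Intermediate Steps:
f = sqrt(5) ≈ 2.2361
L(m, t) = sqrt(5)
sqrt((-6 + 6)*4 - 19)*L(5, 14) = sqrt((-6 + 6)*4 - 19)*sqrt(5) = sqrt(0*4 - 19)*sqrt(5) = sqrt(0 - 19)*sqrt(5) = sqrt(-19)*sqrt(5) = (I*sqrt(19))*sqrt(5) = I*sqrt(95)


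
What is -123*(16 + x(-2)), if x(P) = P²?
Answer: -2460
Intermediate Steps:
-123*(16 + x(-2)) = -123*(16 + (-2)²) = -123*(16 + 4) = -123*20 = -2460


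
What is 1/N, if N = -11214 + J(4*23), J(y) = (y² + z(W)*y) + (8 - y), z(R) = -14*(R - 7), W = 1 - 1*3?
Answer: 1/8758 ≈ 0.00011418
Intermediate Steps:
W = -2 (W = 1 - 3 = -2)
z(R) = 98 - 14*R (z(R) = -14*(-7 + R) = 98 - 14*R)
J(y) = 8 + y² + 125*y (J(y) = (y² + (98 - 14*(-2))*y) + (8 - y) = (y² + (98 + 28)*y) + (8 - y) = (y² + 126*y) + (8 - y) = 8 + y² + 125*y)
N = 8758 (N = -11214 + (8 + (4*23)² + 125*(4*23)) = -11214 + (8 + 92² + 125*92) = -11214 + (8 + 8464 + 11500) = -11214 + 19972 = 8758)
1/N = 1/8758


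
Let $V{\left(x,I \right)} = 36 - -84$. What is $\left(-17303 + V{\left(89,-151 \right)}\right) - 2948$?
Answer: $-20131$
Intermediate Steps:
$V{\left(x,I \right)} = 120$ ($V{\left(x,I \right)} = 36 + 84 = 120$)
$\left(-17303 + V{\left(89,-151 \right)}\right) - 2948 = \left(-17303 + 120\right) - 2948 = -17183 - 2948 = -20131$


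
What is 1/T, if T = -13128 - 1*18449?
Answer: -1/31577 ≈ -3.1669e-5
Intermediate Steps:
T = -31577 (T = -13128 - 18449 = -31577)
1/T = 1/(-31577) = -1/31577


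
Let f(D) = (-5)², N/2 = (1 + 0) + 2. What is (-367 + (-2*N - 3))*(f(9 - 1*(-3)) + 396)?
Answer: -160822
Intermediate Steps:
N = 6 (N = 2*((1 + 0) + 2) = 2*(1 + 2) = 2*3 = 6)
f(D) = 25
(-367 + (-2*N - 3))*(f(9 - 1*(-3)) + 396) = (-367 + (-2*6 - 3))*(25 + 396) = (-367 + (-12 - 3))*421 = (-367 - 15)*421 = -382*421 = -160822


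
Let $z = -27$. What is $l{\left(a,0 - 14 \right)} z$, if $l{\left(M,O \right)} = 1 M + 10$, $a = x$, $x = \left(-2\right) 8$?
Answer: $162$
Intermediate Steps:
$x = -16$
$a = -16$
$l{\left(M,O \right)} = 10 + M$ ($l{\left(M,O \right)} = M + 10 = 10 + M$)
$l{\left(a,0 - 14 \right)} z = \left(10 - 16\right) \left(-27\right) = \left(-6\right) \left(-27\right) = 162$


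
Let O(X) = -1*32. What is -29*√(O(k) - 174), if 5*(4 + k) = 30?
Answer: -29*I*√206 ≈ -416.23*I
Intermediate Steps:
k = 2 (k = -4 + (⅕)*30 = -4 + 6 = 2)
O(X) = -32
-29*√(O(k) - 174) = -29*√(-32 - 174) = -29*I*√206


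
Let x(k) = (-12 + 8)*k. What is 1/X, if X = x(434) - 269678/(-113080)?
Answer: -56540/98018601 ≈ -0.00057683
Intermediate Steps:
x(k) = -4*k
X = -98018601/56540 (X = -4*434 - 269678/(-113080) = -1736 - 269678*(-1/113080) = -1736 + 134839/56540 = -98018601/56540 ≈ -1733.6)
1/X = 1/(-98018601/56540) = -56540/98018601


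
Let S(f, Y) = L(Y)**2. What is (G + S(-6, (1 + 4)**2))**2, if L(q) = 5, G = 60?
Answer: 7225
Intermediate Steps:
S(f, Y) = 25 (S(f, Y) = 5**2 = 25)
(G + S(-6, (1 + 4)**2))**2 = (60 + 25)**2 = 85**2 = 7225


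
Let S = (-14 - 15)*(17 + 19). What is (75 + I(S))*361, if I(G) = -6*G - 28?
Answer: 2278271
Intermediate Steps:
S = -1044 (S = -29*36 = -1044)
I(G) = -28 - 6*G
(75 + I(S))*361 = (75 + (-28 - 6*(-1044)))*361 = (75 + (-28 + 6264))*361 = (75 + 6236)*361 = 6311*361 = 2278271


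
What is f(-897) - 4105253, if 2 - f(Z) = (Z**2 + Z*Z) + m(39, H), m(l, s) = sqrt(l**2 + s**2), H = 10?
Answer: -5714469 - sqrt(1621) ≈ -5.7145e+6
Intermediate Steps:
f(Z) = 2 - sqrt(1621) - 2*Z**2 (f(Z) = 2 - ((Z**2 + Z*Z) + sqrt(39**2 + 10**2)) = 2 - ((Z**2 + Z**2) + sqrt(1521 + 100)) = 2 - (2*Z**2 + sqrt(1621)) = 2 - (sqrt(1621) + 2*Z**2) = 2 + (-sqrt(1621) - 2*Z**2) = 2 - sqrt(1621) - 2*Z**2)
f(-897) - 4105253 = (2 - sqrt(1621) - 2*(-897)**2) - 4105253 = (2 - sqrt(1621) - 2*804609) - 4105253 = (2 - sqrt(1621) - 1609218) - 4105253 = (-1609216 - sqrt(1621)) - 4105253 = -5714469 - sqrt(1621)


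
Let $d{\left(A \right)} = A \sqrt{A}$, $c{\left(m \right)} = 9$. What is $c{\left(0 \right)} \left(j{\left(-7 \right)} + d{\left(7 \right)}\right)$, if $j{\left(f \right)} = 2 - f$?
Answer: $81 + 63 \sqrt{7} \approx 247.68$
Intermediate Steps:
$d{\left(A \right)} = A^{\frac{3}{2}}$
$c{\left(0 \right)} \left(j{\left(-7 \right)} + d{\left(7 \right)}\right) = 9 \left(\left(2 - -7\right) + 7^{\frac{3}{2}}\right) = 9 \left(\left(2 + 7\right) + 7 \sqrt{7}\right) = 9 \left(9 + 7 \sqrt{7}\right) = 81 + 63 \sqrt{7}$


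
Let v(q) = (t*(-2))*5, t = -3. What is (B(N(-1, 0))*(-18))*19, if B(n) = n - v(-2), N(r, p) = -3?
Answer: 11286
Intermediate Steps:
v(q) = 30 (v(q) = -3*(-2)*5 = 6*5 = 30)
B(n) = -30 + n (B(n) = n - 1*30 = n - 30 = -30 + n)
(B(N(-1, 0))*(-18))*19 = ((-30 - 3)*(-18))*19 = -33*(-18)*19 = 594*19 = 11286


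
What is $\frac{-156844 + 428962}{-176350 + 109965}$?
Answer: $- \frac{24738}{6035} \approx -4.0991$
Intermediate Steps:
$\frac{-156844 + 428962}{-176350 + 109965} = \frac{272118}{-66385} = 272118 \left(- \frac{1}{66385}\right) = - \frac{24738}{6035}$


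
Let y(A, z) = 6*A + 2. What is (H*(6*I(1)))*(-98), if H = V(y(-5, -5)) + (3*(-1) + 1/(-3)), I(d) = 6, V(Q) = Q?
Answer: 110544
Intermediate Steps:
y(A, z) = 2 + 6*A
H = -94/3 (H = (2 + 6*(-5)) + (3*(-1) + 1/(-3)) = (2 - 30) + (-3 - 1/3) = -28 - 10/3 = -94/3 ≈ -31.333)
(H*(6*I(1)))*(-98) = -188*6*(-98) = -94/3*36*(-98) = -1128*(-98) = 110544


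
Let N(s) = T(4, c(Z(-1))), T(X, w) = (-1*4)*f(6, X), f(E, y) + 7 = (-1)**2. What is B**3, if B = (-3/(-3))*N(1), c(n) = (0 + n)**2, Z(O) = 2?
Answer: 13824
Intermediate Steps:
f(E, y) = -6 (f(E, y) = -7 + (-1)**2 = -7 + 1 = -6)
c(n) = n**2
T(X, w) = 24 (T(X, w) = -1*4*(-6) = -4*(-6) = 24)
N(s) = 24
B = 24 (B = -3/(-3)*24 = -3*(-1/3)*24 = 1*24 = 24)
B**3 = 24**3 = 13824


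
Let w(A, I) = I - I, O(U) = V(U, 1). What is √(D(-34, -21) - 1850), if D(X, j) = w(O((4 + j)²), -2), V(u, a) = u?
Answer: 5*I*√74 ≈ 43.012*I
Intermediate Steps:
O(U) = U
w(A, I) = 0
D(X, j) = 0
√(D(-34, -21) - 1850) = √(0 - 1850) = √(-1850) = 5*I*√74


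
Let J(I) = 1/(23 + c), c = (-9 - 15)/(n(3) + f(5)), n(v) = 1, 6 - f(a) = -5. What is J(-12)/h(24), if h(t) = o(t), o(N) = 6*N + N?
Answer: 1/3528 ≈ 0.00028345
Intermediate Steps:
f(a) = 11 (f(a) = 6 - 1*(-5) = 6 + 5 = 11)
o(N) = 7*N
h(t) = 7*t
c = -2 (c = (-9 - 15)/(1 + 11) = -24/12 = -24*1/12 = -2)
J(I) = 1/21 (J(I) = 1/(23 - 2) = 1/21)
J(-12)/h(24) = 1/(21*((7*24))) = (1/21)/168 = (1/21)*(1/168) = 1/3528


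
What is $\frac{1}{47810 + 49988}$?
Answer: $\frac{1}{97798} \approx 1.0225 \cdot 10^{-5}$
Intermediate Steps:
$\frac{1}{47810 + 49988} = \frac{1}{97798}$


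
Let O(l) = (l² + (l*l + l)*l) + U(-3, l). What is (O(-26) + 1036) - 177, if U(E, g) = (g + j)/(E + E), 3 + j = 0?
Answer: -92161/6 ≈ -15360.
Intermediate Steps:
j = -3 (j = -3 + 0 = -3)
U(E, g) = (-3 + g)/(2*E) (U(E, g) = (g - 3)/(E + E) = (-3 + g)/((2*E)) = (-3 + g)*(1/(2*E)) = (-3 + g)/(2*E))
O(l) = ½ + l² - l/6 + l*(l + l²) (O(l) = (l² + (l*l + l)*l) + (½)*(-3 + l)/(-3) = (l² + (l² + l)*l) + (½)*(-⅓)*(-3 + l) = (l² + (l + l²)*l) + (½ - l/6) = (l² + l*(l + l²)) + (½ - l/6) = ½ + l² - l/6 + l*(l + l²))
(O(-26) + 1036) - 177 = ((½ + (-26)³ + 2*(-26)² - ⅙*(-26)) + 1036) - 177 = ((½ - 17576 + 2*676 + 13/3) + 1036) - 177 = ((½ - 17576 + 1352 + 13/3) + 1036) - 177 = (-97315/6 + 1036) - 177 = -91099/6 - 177 = -92161/6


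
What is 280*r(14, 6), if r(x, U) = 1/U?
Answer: 140/3 ≈ 46.667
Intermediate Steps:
280*r(14, 6) = 280/6 = 280*(⅙) = 140/3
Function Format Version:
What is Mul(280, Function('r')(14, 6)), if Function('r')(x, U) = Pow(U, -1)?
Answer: Rational(140, 3) ≈ 46.667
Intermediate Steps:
Mul(280, Function('r')(14, 6)) = Mul(280, Pow(6, -1)) = Mul(280, Rational(1, 6)) = Rational(140, 3)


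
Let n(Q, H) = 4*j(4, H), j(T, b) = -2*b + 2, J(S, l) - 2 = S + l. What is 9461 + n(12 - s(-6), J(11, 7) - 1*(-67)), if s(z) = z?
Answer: 8773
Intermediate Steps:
J(S, l) = 2 + S + l (J(S, l) = 2 + (S + l) = 2 + S + l)
j(T, b) = 2 - 2*b
n(Q, H) = 8 - 8*H (n(Q, H) = 4*(2 - 2*H) = 8 - 8*H)
9461 + n(12 - s(-6), J(11, 7) - 1*(-67)) = 9461 + (8 - 8*((2 + 11 + 7) - 1*(-67))) = 9461 + (8 - 8*(20 + 67)) = 9461 + (8 - 8*87) = 9461 + (8 - 696) = 9461 - 688 = 8773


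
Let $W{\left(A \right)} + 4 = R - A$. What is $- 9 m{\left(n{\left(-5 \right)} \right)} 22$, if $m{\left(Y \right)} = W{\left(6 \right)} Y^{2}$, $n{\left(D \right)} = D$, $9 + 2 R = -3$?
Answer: $79200$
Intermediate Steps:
$R = -6$ ($R = - \frac{9}{2} + \frac{1}{2} \left(-3\right) = - \frac{9}{2} - \frac{3}{2} = -6$)
$W{\left(A \right)} = -10 - A$ ($W{\left(A \right)} = -4 - \left(6 + A\right) = -10 - A$)
$m{\left(Y \right)} = - 16 Y^{2}$ ($m{\left(Y \right)} = \left(-10 - 6\right) Y^{2} = - 16 Y^{2}$)
$- 9 m{\left(n{\left(-5 \right)} \right)} 22 = - 9 \left(- 16 \left(-5\right)^{2}\right) 22 = - 9 \left(\left(-16\right) 25\right) 22 = \left(-9\right) \left(-400\right) 22 = 3600 \cdot 22 = 79200$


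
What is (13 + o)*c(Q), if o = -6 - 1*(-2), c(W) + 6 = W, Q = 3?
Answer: -27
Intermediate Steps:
c(W) = -6 + W
o = -4 (o = -6 + 2 = -4)
(13 + o)*c(Q) = (13 - 4)*(-6 + 3) = 9*(-3) = -27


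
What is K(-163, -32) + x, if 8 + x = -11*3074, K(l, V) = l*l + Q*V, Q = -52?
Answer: -5589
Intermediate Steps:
K(l, V) = l² - 52*V (K(l, V) = l*l - 52*V = l² - 52*V)
x = -33822 (x = -8 - 11*3074 = -8 - 33814 = -33822)
K(-163, -32) + x = ((-163)² - 52*(-32)) - 33822 = (26569 + 1664) - 33822 = 28233 - 33822 = -5589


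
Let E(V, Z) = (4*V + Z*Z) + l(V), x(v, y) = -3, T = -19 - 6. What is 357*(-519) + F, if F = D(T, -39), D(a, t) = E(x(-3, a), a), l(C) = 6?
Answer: -184664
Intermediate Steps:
T = -25
E(V, Z) = 6 + Z**2 + 4*V (E(V, Z) = (4*V + Z*Z) + 6 = (4*V + Z**2) + 6 = (Z**2 + 4*V) + 6 = 6 + Z**2 + 4*V)
D(a, t) = -6 + a**2 (D(a, t) = 6 + a**2 + 4*(-3) = 6 + a**2 - 12 = -6 + a**2)
F = 619 (F = -6 + (-25)**2 = -6 + 625 = 619)
357*(-519) + F = 357*(-519) + 619 = -185283 + 619 = -184664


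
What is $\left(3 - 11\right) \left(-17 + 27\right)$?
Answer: $-80$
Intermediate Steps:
$\left(3 - 11\right) \left(-17 + 27\right) = \left(-8\right) 10 = -80$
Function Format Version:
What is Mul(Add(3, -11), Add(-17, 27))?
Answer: -80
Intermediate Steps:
Mul(Add(3, -11), Add(-17, 27)) = Mul(-8, 10) = -80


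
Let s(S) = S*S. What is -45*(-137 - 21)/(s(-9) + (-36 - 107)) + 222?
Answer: 3327/31 ≈ 107.32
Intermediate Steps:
s(S) = S**2
-45*(-137 - 21)/(s(-9) + (-36 - 107)) + 222 = -45*(-137 - 21)/((-9)**2 + (-36 - 107)) + 222 = -(-7110)/(81 - 143) + 222 = -(-7110)/(-62) + 222 = -(-7110)*(-1)/62 + 222 = -45*79/31 + 222 = -3555/31 + 222 = 3327/31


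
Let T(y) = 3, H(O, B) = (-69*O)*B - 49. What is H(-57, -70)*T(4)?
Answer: -826077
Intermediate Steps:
H(O, B) = -49 - 69*B*O (H(O, B) = -69*B*O - 49 = -49 - 69*B*O)
H(-57, -70)*T(4) = (-49 - 69*(-70)*(-57))*3 = (-49 - 275310)*3 = -275359*3 = -826077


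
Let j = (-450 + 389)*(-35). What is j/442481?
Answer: 2135/442481 ≈ 0.0048251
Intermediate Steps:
j = 2135 (j = -61*(-35) = 2135)
j/442481 = 2135/442481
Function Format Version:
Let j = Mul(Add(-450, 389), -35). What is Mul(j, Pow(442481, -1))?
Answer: Rational(2135, 442481) ≈ 0.0048251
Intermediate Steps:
j = 2135 (j = Mul(-61, -35) = 2135)
Mul(j, Pow(442481, -1)) = Mul(2135, Pow(442481, -1)) = Mul(2135, Rational(1, 442481)) = Rational(2135, 442481)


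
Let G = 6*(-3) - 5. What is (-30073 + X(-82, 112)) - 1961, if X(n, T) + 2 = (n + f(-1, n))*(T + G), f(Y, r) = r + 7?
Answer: -46009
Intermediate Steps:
f(Y, r) = 7 + r
G = -23 (G = -18 - 5 = -23)
X(n, T) = -2 + (-23 + T)*(7 + 2*n) (X(n, T) = -2 + (n + (7 + n))*(T - 23) = -2 + (7 + 2*n)*(-23 + T) = -2 + (-23 + T)*(7 + 2*n))
(-30073 + X(-82, 112)) - 1961 = (-30073 + (-163 - 46*(-82) + 112*(-82) + 112*(7 - 82))) - 1961 = (-30073 + (-163 + 3772 - 9184 + 112*(-75))) - 1961 = (-30073 + (-163 + 3772 - 9184 - 8400)) - 1961 = (-30073 - 13975) - 1961 = -44048 - 1961 = -46009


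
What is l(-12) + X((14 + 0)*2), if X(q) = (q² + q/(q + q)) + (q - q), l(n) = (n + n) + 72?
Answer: 1665/2 ≈ 832.50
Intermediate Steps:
l(n) = 72 + 2*n (l(n) = 2*n + 72 = 72 + 2*n)
X(q) = ½ + q² (X(q) = (q² + q/((2*q))) + 0 = (q² + (1/(2*q))*q) + 0 = (q² + ½) + 0 = (½ + q²) + 0 = ½ + q²)
l(-12) + X((14 + 0)*2) = (72 + 2*(-12)) + (½ + ((14 + 0)*2)²) = (72 - 24) + (½ + (14*2)²) = 48 + (½ + 28²) = 48 + (½ + 784) = 48 + 1569/2 = 1665/2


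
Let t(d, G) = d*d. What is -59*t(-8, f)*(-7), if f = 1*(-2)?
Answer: 26432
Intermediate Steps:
f = -2
t(d, G) = d²
-59*t(-8, f)*(-7) = -59*(-8)²*(-7) = -3776*(-7) = -59*(-448) = 26432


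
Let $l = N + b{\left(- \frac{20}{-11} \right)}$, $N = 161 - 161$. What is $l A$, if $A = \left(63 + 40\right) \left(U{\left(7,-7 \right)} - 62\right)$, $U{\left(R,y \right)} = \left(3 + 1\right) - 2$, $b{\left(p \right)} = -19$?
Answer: $117420$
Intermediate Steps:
$U{\left(R,y \right)} = 2$ ($U{\left(R,y \right)} = 4 - 2 = 2$)
$N = 0$
$l = -19$ ($l = 0 - 19 = -19$)
$A = -6180$ ($A = \left(63 + 40\right) \left(2 - 62\right) = 103 \left(-60\right) = -6180$)
$l A = \left(-19\right) \left(-6180\right) = 117420$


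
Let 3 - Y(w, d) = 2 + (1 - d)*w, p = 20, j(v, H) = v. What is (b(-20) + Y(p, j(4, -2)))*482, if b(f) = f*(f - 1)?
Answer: 231842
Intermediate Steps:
Y(w, d) = 1 - w*(1 - d) (Y(w, d) = 3 - (2 + (1 - d)*w) = 3 - (2 + w*(1 - d)) = 3 + (-2 - w*(1 - d)) = 1 - w*(1 - d))
b(f) = f*(-1 + f)
(b(-20) + Y(p, j(4, -2)))*482 = (-20*(-1 - 20) + (1 - 1*20 + 4*20))*482 = (-20*(-21) + (1 - 20 + 80))*482 = (420 + 61)*482 = 481*482 = 231842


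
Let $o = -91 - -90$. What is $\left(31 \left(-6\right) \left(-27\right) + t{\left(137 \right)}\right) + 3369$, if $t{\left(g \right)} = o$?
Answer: $8390$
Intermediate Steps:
$o = -1$ ($o = -91 + 90 = -1$)
$t{\left(g \right)} = -1$
$\left(31 \left(-6\right) \left(-27\right) + t{\left(137 \right)}\right) + 3369 = \left(31 \left(-6\right) \left(-27\right) - 1\right) + 3369 = \left(\left(-186\right) \left(-27\right) - 1\right) + 3369 = \left(5022 - 1\right) + 3369 = 5021 + 3369 = 8390$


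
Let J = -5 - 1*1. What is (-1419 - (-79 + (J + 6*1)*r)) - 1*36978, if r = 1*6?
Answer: -38318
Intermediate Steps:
J = -6 (J = -5 - 1 = -6)
r = 6
(-1419 - (-79 + (J + 6*1)*r)) - 1*36978 = (-1419 - (-79 + (-6 + 6*1)*6)) - 1*36978 = (-1419 - (-79 + (-6 + 6)*6)) - 36978 = (-1419 - (-79 + 0*6)) - 36978 = (-1419 - (-79 + 0)) - 36978 = (-1419 - 1*(-79)) - 36978 = (-1419 + 79) - 36978 = -1340 - 36978 = -38318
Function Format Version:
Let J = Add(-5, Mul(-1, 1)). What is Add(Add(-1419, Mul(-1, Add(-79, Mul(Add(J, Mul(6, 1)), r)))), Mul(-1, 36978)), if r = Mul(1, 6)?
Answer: -38318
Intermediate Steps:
J = -6 (J = Add(-5, -1) = -6)
r = 6
Add(Add(-1419, Mul(-1, Add(-79, Mul(Add(J, Mul(6, 1)), r)))), Mul(-1, 36978)) = Add(Add(-1419, Mul(-1, Add(-79, Mul(Add(-6, Mul(6, 1)), 6)))), Mul(-1, 36978)) = Add(Add(-1419, Mul(-1, Add(-79, Mul(Add(-6, 6), 6)))), -36978) = Add(Add(-1419, Mul(-1, Add(-79, Mul(0, 6)))), -36978) = Add(Add(-1419, Mul(-1, Add(-79, 0))), -36978) = Add(Add(-1419, Mul(-1, -79)), -36978) = Add(Add(-1419, 79), -36978) = Add(-1340, -36978) = -38318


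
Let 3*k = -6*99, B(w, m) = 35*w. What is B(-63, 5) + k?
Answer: -2403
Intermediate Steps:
k = -198 (k = (-6*99)/3 = (1/3)*(-594) = -198)
B(-63, 5) + k = 35*(-63) - 198 = -2205 - 198 = -2403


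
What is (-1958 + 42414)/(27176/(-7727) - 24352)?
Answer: -39075439/23524385 ≈ -1.6611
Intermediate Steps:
(-1958 + 42414)/(27176/(-7727) - 24352) = 40456/(27176*(-1/7727) - 24352) = 40456/(-27176/7727 - 24352) = 40456/(-188195080/7727) = 40456*(-7727/188195080) = -39075439/23524385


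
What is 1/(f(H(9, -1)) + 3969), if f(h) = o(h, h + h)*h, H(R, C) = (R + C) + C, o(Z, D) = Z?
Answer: 1/4018 ≈ 0.00024888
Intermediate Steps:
H(R, C) = R + 2*C (H(R, C) = (C + R) + C = R + 2*C)
f(h) = h² (f(h) = h*h = h²)
1/(f(H(9, -1)) + 3969) = 1/((9 + 2*(-1))² + 3969) = 1/((9 - 2)² + 3969) = 1/(7² + 3969) = 1/(49 + 3969) = 1/4018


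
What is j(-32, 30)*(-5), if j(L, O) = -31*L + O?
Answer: -5110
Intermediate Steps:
j(L, O) = O - 31*L
j(-32, 30)*(-5) = (30 - 31*(-32))*(-5) = (30 + 992)*(-5) = 1022*(-5) = -5110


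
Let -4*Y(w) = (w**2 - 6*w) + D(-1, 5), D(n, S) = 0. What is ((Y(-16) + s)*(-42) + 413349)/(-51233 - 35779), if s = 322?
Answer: -134507/29004 ≈ -4.6375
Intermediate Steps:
Y(w) = -w**2/4 + 3*w/2 (Y(w) = -((w**2 - 6*w) + 0)/4 = -(w**2 - 6*w)/4 = -w**2/4 + 3*w/2)
((Y(-16) + s)*(-42) + 413349)/(-51233 - 35779) = (((1/4)*(-16)*(6 - 1*(-16)) + 322)*(-42) + 413349)/(-51233 - 35779) = (((1/4)*(-16)*(6 + 16) + 322)*(-42) + 413349)/(-87012) = (((1/4)*(-16)*22 + 322)*(-42) + 413349)*(-1/87012) = ((-88 + 322)*(-42) + 413349)*(-1/87012) = (234*(-42) + 413349)*(-1/87012) = (-9828 + 413349)*(-1/87012) = 403521*(-1/87012) = -134507/29004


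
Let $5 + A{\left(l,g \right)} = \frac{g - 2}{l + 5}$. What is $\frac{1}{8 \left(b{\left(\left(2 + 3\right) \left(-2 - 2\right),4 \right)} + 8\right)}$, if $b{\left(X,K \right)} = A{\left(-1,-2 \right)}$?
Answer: $\frac{1}{16} \approx 0.0625$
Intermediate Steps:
$A{\left(l,g \right)} = -5 + \frac{-2 + g}{5 + l}$ ($A{\left(l,g \right)} = -5 + \frac{g - 2}{l + 5} = -5 + \frac{-2 + g}{5 + l}$)
$b{\left(X,K \right)} = -6$ ($b{\left(X,K \right)} = \frac{-27 - 2 - -5}{5 - 1} = \frac{-27 - 2 + 5}{4} = \frac{1}{4} \left(-24\right) = -6$)
$\frac{1}{8 \left(b{\left(\left(2 + 3\right) \left(-2 - 2\right),4 \right)} + 8\right)} = \frac{1}{8 \left(-6 + 8\right)} = \frac{1}{8 \cdot 2} = \frac{1}{16}$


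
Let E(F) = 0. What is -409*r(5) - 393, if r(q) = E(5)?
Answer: -393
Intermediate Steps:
r(q) = 0
-409*r(5) - 393 = -409*0 - 393 = 0 - 393 = -393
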